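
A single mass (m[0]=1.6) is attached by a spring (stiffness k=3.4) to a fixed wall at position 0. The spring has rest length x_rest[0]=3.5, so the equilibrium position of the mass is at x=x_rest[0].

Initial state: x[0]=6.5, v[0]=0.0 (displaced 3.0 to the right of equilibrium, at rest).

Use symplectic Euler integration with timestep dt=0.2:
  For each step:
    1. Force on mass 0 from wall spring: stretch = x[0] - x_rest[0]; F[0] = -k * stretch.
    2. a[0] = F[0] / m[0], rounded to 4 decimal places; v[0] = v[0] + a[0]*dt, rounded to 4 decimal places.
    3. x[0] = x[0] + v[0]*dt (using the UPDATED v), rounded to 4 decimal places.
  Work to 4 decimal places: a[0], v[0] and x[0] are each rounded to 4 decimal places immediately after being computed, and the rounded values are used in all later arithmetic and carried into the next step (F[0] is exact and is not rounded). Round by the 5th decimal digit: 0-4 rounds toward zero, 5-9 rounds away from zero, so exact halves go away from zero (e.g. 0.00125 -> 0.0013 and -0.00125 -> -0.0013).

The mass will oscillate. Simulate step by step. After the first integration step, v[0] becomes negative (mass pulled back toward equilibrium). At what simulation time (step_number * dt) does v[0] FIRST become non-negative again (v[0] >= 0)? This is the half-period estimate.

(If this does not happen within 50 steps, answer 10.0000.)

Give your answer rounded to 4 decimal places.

Answer: 2.2000

Derivation:
Step 0: x=[6.5000] v=[0.0000]
Step 1: x=[6.2450] v=[-1.2750]
Step 2: x=[5.7567] v=[-2.4416]
Step 3: x=[5.0766] v=[-3.4007]
Step 4: x=[4.2624] v=[-4.0708]
Step 5: x=[3.3834] v=[-4.3948]
Step 6: x=[2.5144] v=[-4.3452]
Step 7: x=[1.7291] v=[-3.9263]
Step 8: x=[1.0944] v=[-3.1737]
Step 9: x=[0.6641] v=[-2.1513]
Step 10: x=[0.4749] v=[-0.9460]
Step 11: x=[0.5428] v=[0.3397]
First v>=0 after going negative at step 11, time=2.2000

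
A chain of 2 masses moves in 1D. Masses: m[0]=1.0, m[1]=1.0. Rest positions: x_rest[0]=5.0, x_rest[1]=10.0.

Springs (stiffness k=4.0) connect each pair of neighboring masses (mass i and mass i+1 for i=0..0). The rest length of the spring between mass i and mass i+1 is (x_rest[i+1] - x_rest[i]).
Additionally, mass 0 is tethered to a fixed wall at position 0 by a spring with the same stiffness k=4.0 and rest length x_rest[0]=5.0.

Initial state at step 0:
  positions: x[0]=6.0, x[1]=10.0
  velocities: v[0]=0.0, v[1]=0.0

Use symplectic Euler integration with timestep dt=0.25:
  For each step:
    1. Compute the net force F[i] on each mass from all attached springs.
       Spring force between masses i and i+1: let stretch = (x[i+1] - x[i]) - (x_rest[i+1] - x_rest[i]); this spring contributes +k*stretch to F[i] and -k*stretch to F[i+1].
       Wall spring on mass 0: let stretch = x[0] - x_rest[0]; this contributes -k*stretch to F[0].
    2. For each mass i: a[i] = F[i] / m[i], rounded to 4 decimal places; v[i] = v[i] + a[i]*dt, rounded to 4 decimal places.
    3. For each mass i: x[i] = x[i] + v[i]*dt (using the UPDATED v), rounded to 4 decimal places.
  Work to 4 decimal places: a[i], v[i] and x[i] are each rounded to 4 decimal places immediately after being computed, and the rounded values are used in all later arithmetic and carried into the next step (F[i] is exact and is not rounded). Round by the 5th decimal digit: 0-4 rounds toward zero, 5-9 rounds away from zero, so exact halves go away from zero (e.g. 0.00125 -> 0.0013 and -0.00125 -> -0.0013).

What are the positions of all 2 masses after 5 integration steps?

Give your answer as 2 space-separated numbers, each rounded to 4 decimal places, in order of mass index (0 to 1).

Step 0: x=[6.0000 10.0000] v=[0.0000 0.0000]
Step 1: x=[5.5000 10.2500] v=[-2.0000 1.0000]
Step 2: x=[4.8125 10.5625] v=[-2.7500 1.2500]
Step 3: x=[4.3594 10.6875] v=[-1.8125 0.5000]
Step 4: x=[4.3985 10.4805] v=[0.1562 -0.8281]
Step 5: x=[4.8584 10.0030] v=[1.8397 -1.9101]

Answer: 4.8584 10.0030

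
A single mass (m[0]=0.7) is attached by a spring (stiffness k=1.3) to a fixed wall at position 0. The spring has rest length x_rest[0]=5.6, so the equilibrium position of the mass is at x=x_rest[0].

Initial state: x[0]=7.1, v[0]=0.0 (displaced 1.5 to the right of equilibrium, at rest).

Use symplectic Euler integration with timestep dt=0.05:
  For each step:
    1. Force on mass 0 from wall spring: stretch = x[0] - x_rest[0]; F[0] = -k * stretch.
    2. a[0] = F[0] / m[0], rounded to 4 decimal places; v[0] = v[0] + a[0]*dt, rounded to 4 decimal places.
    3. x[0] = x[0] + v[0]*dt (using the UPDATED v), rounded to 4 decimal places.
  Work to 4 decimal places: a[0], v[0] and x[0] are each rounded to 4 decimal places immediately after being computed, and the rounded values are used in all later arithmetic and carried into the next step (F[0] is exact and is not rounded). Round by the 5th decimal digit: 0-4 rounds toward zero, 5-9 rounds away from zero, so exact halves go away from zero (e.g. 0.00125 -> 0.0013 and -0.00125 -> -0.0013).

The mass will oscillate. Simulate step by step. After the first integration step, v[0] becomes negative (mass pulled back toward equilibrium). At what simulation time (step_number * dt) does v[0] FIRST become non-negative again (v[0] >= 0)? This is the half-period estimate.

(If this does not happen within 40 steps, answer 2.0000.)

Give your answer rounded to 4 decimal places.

Step 0: x=[7.1000] v=[0.0000]
Step 1: x=[7.0930] v=[-0.1393]
Step 2: x=[7.0791] v=[-0.2779]
Step 3: x=[7.0583] v=[-0.4152]
Step 4: x=[7.0308] v=[-0.5506]
Step 5: x=[6.9966] v=[-0.6835]
Step 6: x=[6.9559] v=[-0.8132]
Step 7: x=[6.9089] v=[-0.9391]
Step 8: x=[6.8559] v=[-1.0606]
Step 9: x=[6.7970] v=[-1.1772]
Step 10: x=[6.7326] v=[-1.2884]
Step 11: x=[6.6629] v=[-1.3936]
Step 12: x=[6.5883] v=[-1.4923]
Step 13: x=[6.5091] v=[-1.5841]
Step 14: x=[6.4257] v=[-1.6685]
Step 15: x=[6.3384] v=[-1.7452]
Step 16: x=[6.2477] v=[-1.8138]
Step 17: x=[6.1540] v=[-1.8739]
Step 18: x=[6.0577] v=[-1.9253]
Step 19: x=[5.9593] v=[-1.9678]
Step 20: x=[5.8592] v=[-2.0012]
Step 21: x=[5.7579] v=[-2.0253]
Step 22: x=[5.6559] v=[-2.0400]
Step 23: x=[5.5536] v=[-2.0452]
Step 24: x=[5.4516] v=[-2.0409]
Step 25: x=[5.3502] v=[-2.0271]
Step 26: x=[5.2500] v=[-2.0039]
Step 27: x=[5.1514] v=[-1.9714]
Step 28: x=[5.0549] v=[-1.9297]
Step 29: x=[4.9609] v=[-1.8791]
Step 30: x=[4.8699] v=[-1.8198]
Step 31: x=[4.7823] v=[-1.7520]
Step 32: x=[4.6985] v=[-1.6761]
Step 33: x=[4.6189] v=[-1.5924]
Step 34: x=[4.5438] v=[-1.5013]
Step 35: x=[4.4736] v=[-1.4032]
Step 36: x=[4.4087] v=[-1.2986]
Step 37: x=[4.3493] v=[-1.1880]
Step 38: x=[4.2957] v=[-1.0719]
Step 39: x=[4.2482] v=[-0.9508]
Step 40: x=[4.2069] v=[-0.8253]
v[0] did not become non-negative within 40 steps; using fallback time=2.0000

Answer: 2.0000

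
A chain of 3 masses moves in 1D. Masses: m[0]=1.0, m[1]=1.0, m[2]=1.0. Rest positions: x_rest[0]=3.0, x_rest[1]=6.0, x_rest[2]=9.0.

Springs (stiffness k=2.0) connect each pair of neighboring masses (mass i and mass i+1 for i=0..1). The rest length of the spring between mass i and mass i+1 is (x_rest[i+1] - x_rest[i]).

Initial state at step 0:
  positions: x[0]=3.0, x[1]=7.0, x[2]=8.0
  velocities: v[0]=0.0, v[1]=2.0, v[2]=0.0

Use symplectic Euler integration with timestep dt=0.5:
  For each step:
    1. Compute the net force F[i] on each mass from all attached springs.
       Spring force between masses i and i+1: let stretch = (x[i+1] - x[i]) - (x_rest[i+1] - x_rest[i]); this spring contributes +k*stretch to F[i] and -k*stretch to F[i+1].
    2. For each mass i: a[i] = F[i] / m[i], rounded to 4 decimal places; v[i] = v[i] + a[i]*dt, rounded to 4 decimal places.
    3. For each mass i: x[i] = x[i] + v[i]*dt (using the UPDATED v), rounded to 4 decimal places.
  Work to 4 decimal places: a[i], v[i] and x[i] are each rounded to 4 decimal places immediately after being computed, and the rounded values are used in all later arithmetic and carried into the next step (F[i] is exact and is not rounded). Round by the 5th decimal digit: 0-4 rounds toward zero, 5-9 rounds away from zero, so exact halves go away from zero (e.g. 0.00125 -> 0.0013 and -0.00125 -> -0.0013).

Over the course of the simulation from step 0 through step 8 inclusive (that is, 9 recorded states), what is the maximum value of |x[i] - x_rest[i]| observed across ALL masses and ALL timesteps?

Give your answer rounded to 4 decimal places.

Step 0: x=[3.0000 7.0000 8.0000] v=[0.0000 2.0000 0.0000]
Step 1: x=[3.5000 6.5000 9.0000] v=[1.0000 -1.0000 2.0000]
Step 2: x=[4.0000 5.7500 10.2500] v=[1.0000 -1.5000 2.5000]
Step 3: x=[3.8750 6.3750 10.7500] v=[-0.2500 1.2500 1.0000]
Step 4: x=[3.5000 7.9375 10.5625] v=[-0.7500 3.1250 -0.3750]
Step 5: x=[3.8438 8.5938 10.5625] v=[0.6875 1.3125 0.0000]
Step 6: x=[5.0626 7.8594 11.0782] v=[2.4375 -1.4688 1.0313]
Step 7: x=[6.1798 7.3360 11.4845] v=[2.2343 -1.0468 0.8125]
Step 8: x=[6.3751 8.3088 11.3165] v=[0.3905 1.9455 -0.3360]
Max displacement = 3.3751

Answer: 3.3751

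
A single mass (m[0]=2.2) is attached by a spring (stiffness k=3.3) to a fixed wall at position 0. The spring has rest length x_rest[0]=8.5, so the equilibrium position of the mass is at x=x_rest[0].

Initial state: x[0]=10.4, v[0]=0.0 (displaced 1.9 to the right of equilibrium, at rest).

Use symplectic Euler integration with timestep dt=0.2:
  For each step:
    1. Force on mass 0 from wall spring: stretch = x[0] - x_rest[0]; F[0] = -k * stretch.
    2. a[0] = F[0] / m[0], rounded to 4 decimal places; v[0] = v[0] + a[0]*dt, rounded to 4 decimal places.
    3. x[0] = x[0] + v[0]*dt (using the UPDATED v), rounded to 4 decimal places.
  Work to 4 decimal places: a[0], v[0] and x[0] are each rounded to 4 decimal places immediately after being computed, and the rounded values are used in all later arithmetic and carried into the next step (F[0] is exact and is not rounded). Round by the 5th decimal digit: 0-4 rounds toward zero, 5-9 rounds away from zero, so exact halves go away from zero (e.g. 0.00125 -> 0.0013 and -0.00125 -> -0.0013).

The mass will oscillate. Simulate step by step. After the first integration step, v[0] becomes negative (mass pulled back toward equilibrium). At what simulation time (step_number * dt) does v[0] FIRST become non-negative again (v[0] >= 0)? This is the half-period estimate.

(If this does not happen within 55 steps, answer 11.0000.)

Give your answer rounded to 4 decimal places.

Step 0: x=[10.4000] v=[0.0000]
Step 1: x=[10.2860] v=[-0.5700]
Step 2: x=[10.0648] v=[-1.1058]
Step 3: x=[9.7498] v=[-1.5752]
Step 4: x=[9.3598] v=[-1.9501]
Step 5: x=[8.9182] v=[-2.2080]
Step 6: x=[8.4515] v=[-2.3335]
Step 7: x=[7.9877] v=[-2.3189]
Step 8: x=[7.5547] v=[-2.1652]
Step 9: x=[7.1784] v=[-1.8816]
Step 10: x=[6.8814] v=[-1.4851]
Step 11: x=[6.6815] v=[-0.9995]
Step 12: x=[6.5907] v=[-0.4539]
Step 13: x=[6.6145] v=[0.1189]
First v>=0 after going negative at step 13, time=2.6000

Answer: 2.6000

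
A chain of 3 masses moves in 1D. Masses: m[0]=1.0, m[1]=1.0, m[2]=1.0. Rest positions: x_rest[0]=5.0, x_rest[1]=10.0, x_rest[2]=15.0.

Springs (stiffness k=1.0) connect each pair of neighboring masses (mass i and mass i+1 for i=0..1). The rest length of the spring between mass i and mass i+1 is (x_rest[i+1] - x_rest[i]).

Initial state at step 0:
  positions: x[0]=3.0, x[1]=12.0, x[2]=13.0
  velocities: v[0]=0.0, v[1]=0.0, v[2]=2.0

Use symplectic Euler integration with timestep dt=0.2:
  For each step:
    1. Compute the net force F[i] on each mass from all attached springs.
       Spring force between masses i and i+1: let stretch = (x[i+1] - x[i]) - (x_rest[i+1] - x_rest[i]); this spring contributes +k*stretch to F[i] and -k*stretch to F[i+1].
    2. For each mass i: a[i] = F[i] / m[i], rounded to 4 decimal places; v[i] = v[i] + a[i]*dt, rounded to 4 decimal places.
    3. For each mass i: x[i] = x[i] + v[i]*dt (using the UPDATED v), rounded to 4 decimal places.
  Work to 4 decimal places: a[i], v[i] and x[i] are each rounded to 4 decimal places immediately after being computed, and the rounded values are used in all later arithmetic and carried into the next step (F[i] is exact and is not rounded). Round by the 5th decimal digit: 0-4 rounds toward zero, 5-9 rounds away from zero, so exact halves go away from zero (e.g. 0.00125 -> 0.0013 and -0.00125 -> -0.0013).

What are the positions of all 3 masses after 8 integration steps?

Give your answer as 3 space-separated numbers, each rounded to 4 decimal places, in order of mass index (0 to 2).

Answer: 5.7950 7.6009 17.8040

Derivation:
Step 0: x=[3.0000 12.0000 13.0000] v=[0.0000 0.0000 2.0000]
Step 1: x=[3.1600 11.6800 13.5600] v=[0.8000 -1.6000 2.8000]
Step 2: x=[3.4608 11.0944 14.2448] v=[1.5040 -2.9280 3.4240]
Step 3: x=[3.8669 10.3295 15.0036] v=[2.0307 -3.8246 3.7939]
Step 4: x=[4.3315 9.4930 15.7754] v=[2.3232 -4.1823 3.8591]
Step 5: x=[4.8026 8.7014 16.4959] v=[2.3555 -3.9581 3.6026]
Step 6: x=[5.2297 8.0656 17.1046] v=[2.1353 -3.1790 3.0437]
Step 7: x=[5.5702 7.6779 17.5518] v=[1.7025 -1.9384 2.2359]
Step 8: x=[5.7950 7.6009 17.8040] v=[1.1240 -0.3852 1.2611]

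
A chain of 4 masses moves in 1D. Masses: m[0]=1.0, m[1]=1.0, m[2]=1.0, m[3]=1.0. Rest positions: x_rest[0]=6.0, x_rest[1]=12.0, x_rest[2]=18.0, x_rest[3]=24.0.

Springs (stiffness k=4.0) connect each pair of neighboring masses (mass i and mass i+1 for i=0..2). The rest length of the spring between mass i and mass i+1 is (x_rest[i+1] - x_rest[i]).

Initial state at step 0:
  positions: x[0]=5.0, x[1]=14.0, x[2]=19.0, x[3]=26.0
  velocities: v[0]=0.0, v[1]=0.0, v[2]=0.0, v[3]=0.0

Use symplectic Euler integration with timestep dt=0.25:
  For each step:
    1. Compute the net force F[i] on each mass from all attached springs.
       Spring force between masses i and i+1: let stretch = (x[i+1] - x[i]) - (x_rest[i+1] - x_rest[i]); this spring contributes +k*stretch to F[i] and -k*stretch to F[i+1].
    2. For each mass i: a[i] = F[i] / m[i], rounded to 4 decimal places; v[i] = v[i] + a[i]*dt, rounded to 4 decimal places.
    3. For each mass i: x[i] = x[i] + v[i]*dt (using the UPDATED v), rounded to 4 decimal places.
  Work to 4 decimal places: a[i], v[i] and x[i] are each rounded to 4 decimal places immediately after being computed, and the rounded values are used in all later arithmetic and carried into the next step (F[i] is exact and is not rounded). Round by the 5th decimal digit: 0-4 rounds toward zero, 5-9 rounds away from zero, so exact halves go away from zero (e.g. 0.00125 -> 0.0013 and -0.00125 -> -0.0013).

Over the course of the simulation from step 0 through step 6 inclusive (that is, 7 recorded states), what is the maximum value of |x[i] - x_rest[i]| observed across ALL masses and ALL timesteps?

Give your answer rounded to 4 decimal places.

Step 0: x=[5.0000 14.0000 19.0000 26.0000] v=[0.0000 0.0000 0.0000 0.0000]
Step 1: x=[5.7500 13.0000 19.5000 25.7500] v=[3.0000 -4.0000 2.0000 -1.0000]
Step 2: x=[6.8125 11.8125 19.9375 25.4375] v=[4.2500 -4.7500 1.7500 -1.2500]
Step 3: x=[7.6250 11.4063 19.7188 25.2500] v=[3.2500 -1.6250 -0.8750 -0.7500]
Step 4: x=[7.8828 12.1329 18.8047 25.1797] v=[1.0313 2.9062 -3.6563 -0.2812]
Step 5: x=[7.7032 13.4649 17.8164 25.0157] v=[-0.7186 5.3279 -3.9531 -0.6562]
Step 6: x=[7.4640 14.4443 17.5401 24.5518] v=[-0.9569 3.9177 -1.1053 -1.8555]
Max displacement = 2.4443

Answer: 2.4443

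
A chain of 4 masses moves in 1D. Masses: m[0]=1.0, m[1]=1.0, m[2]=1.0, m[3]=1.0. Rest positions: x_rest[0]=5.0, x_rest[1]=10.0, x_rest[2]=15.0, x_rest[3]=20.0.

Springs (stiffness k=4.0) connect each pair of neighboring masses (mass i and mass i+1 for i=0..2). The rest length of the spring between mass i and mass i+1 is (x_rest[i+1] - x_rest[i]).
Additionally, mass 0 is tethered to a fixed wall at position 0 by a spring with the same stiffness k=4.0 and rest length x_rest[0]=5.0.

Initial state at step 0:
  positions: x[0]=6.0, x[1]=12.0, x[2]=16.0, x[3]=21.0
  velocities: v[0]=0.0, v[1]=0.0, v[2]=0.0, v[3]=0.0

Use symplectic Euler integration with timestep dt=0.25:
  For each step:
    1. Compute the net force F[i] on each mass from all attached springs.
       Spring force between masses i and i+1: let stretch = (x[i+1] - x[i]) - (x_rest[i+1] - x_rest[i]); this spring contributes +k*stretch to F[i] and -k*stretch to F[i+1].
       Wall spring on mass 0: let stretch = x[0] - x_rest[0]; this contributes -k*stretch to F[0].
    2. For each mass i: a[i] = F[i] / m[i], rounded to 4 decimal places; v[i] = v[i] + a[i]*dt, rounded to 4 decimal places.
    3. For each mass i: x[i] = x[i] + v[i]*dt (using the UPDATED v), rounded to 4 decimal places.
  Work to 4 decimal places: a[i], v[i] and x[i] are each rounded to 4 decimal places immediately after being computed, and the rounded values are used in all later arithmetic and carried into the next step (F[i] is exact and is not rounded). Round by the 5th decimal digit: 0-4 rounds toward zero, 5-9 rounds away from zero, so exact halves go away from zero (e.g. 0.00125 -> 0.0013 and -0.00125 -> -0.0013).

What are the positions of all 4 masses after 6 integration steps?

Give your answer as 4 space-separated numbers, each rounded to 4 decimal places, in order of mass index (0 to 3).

Step 0: x=[6.0000 12.0000 16.0000 21.0000] v=[0.0000 0.0000 0.0000 0.0000]
Step 1: x=[6.0000 11.5000 16.2500 21.0000] v=[0.0000 -2.0000 1.0000 0.0000]
Step 2: x=[5.8750 10.8125 16.5000 21.0625] v=[-0.5000 -2.7500 1.0000 0.2500]
Step 3: x=[5.5156 10.3125 16.4688 21.2344] v=[-1.4375 -2.0000 -0.1250 0.6875]
Step 4: x=[4.9766 10.1524 16.0899 21.4649] v=[-2.1562 -0.6406 -1.5157 0.9219]
Step 5: x=[4.4874 10.1827 15.5704 21.6016] v=[-1.9570 0.1211 -2.0782 0.5469]
Step 6: x=[4.3001 10.1361 15.2117 21.4805] v=[-0.7491 -0.1865 -1.4347 -0.4843]

Answer: 4.3001 10.1361 15.2117 21.4805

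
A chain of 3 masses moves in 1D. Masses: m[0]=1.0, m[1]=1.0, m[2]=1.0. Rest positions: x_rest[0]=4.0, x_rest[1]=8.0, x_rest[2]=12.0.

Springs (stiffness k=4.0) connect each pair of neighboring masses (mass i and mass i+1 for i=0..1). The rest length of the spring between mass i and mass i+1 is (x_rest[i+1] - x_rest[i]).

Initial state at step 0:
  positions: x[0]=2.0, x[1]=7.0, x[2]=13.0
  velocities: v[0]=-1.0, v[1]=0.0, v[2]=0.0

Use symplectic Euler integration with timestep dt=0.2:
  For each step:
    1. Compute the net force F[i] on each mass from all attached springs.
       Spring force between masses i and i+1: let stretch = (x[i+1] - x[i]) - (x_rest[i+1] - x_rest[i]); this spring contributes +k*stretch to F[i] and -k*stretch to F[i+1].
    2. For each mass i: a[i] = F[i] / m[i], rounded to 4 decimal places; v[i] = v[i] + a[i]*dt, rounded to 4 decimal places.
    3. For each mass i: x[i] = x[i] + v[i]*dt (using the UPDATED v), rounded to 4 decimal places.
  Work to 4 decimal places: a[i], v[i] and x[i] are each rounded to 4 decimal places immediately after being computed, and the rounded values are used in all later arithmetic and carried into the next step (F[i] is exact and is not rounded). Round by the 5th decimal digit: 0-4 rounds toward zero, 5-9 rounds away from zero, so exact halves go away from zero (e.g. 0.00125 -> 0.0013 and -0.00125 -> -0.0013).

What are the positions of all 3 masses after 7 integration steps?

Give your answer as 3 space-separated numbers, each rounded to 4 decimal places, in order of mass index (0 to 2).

Step 0: x=[2.0000 7.0000 13.0000] v=[-1.0000 0.0000 0.0000]
Step 1: x=[1.9600 7.1600 12.6800] v=[-0.2000 0.8000 -1.6000]
Step 2: x=[2.1120 7.3712 12.1168] v=[0.7600 1.0560 -2.8160]
Step 3: x=[2.4655 7.5002 11.4343] v=[1.7674 0.6451 -3.4125]
Step 4: x=[2.9845 7.4531 10.7623] v=[2.5952 -0.2354 -3.3598]
Step 5: x=[3.5785 7.2205 10.2009] v=[2.9701 -1.1629 -2.8072]
Step 6: x=[4.1152 6.8821 9.8026] v=[2.6837 -1.6922 -1.9915]
Step 7: x=[4.4546 6.5682 9.5770] v=[1.6972 -1.5693 -1.1279]

Answer: 4.4546 6.5682 9.5770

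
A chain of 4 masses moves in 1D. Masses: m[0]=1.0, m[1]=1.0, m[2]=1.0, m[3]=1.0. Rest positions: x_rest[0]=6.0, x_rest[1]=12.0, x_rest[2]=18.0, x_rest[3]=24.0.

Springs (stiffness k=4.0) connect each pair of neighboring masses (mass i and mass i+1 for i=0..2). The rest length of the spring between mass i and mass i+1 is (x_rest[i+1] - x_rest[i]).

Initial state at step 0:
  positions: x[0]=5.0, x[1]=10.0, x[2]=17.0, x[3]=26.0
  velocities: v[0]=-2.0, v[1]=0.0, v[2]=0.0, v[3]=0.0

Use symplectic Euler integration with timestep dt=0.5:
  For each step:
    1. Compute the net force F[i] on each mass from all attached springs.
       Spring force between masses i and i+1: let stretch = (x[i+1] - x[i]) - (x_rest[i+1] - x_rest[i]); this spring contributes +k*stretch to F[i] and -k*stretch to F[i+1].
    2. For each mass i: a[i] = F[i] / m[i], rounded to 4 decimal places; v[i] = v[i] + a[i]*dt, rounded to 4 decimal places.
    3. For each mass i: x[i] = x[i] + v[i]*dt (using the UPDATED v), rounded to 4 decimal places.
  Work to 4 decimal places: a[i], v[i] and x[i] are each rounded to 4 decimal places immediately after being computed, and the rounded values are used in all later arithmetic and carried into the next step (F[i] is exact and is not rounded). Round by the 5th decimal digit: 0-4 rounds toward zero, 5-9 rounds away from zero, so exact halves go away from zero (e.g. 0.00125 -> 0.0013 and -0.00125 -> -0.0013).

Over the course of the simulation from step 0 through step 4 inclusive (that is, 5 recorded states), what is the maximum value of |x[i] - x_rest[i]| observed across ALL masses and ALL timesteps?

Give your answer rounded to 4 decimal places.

Step 0: x=[5.0000 10.0000 17.0000 26.0000] v=[-2.0000 0.0000 0.0000 0.0000]
Step 1: x=[3.0000 12.0000 19.0000 23.0000] v=[-4.0000 4.0000 4.0000 -6.0000]
Step 2: x=[4.0000 12.0000 18.0000 22.0000] v=[2.0000 0.0000 -2.0000 -2.0000]
Step 3: x=[7.0000 10.0000 15.0000 23.0000] v=[6.0000 -4.0000 -6.0000 2.0000]
Step 4: x=[7.0000 10.0000 15.0000 22.0000] v=[0.0000 0.0000 0.0000 -2.0000]
Max displacement = 3.0000

Answer: 3.0000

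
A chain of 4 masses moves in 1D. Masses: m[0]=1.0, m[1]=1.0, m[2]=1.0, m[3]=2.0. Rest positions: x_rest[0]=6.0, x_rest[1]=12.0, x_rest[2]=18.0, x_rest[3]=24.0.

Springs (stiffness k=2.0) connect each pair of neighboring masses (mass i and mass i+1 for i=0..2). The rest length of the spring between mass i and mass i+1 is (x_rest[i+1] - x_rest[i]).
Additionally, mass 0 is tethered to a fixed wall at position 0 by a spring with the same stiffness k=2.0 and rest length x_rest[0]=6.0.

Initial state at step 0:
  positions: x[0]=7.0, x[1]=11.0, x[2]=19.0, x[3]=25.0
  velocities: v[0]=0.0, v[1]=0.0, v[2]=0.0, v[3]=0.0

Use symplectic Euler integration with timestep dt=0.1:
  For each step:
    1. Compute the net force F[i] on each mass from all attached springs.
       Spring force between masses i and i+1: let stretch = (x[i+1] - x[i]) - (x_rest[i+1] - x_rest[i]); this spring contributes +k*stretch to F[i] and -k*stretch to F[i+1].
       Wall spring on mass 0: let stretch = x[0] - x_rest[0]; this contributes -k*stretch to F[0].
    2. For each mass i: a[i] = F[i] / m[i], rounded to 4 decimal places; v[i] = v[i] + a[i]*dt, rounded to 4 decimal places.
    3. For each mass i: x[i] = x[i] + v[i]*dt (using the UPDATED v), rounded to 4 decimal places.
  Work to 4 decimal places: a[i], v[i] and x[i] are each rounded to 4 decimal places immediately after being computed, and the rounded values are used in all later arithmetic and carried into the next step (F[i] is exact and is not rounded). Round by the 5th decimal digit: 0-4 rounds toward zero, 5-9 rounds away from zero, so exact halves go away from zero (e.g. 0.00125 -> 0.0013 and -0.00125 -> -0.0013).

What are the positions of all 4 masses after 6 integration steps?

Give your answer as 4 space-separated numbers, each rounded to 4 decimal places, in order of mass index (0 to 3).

Step 0: x=[7.0000 11.0000 19.0000 25.0000] v=[0.0000 0.0000 0.0000 0.0000]
Step 1: x=[6.9400 11.0800 18.9600 25.0000] v=[-0.6000 0.8000 -0.4000 0.0000]
Step 2: x=[6.8240 11.2348 18.8832 24.9996] v=[-1.1600 1.5480 -0.7680 -0.0040]
Step 3: x=[6.6597 11.4544 18.7758 24.9980] v=[-1.6426 2.1955 -1.0744 -0.0156]
Step 4: x=[6.4581 11.7245 18.6464 24.9942] v=[-2.0156 2.7008 -1.2942 -0.0378]
Step 5: x=[6.2327 12.0277 18.5055 24.9869] v=[-2.2539 3.0319 -1.4090 -0.0726]
Step 6: x=[5.9986 12.3446 18.3647 24.9748] v=[-2.3414 3.1685 -1.4083 -0.1207]

Answer: 5.9986 12.3446 18.3647 24.9748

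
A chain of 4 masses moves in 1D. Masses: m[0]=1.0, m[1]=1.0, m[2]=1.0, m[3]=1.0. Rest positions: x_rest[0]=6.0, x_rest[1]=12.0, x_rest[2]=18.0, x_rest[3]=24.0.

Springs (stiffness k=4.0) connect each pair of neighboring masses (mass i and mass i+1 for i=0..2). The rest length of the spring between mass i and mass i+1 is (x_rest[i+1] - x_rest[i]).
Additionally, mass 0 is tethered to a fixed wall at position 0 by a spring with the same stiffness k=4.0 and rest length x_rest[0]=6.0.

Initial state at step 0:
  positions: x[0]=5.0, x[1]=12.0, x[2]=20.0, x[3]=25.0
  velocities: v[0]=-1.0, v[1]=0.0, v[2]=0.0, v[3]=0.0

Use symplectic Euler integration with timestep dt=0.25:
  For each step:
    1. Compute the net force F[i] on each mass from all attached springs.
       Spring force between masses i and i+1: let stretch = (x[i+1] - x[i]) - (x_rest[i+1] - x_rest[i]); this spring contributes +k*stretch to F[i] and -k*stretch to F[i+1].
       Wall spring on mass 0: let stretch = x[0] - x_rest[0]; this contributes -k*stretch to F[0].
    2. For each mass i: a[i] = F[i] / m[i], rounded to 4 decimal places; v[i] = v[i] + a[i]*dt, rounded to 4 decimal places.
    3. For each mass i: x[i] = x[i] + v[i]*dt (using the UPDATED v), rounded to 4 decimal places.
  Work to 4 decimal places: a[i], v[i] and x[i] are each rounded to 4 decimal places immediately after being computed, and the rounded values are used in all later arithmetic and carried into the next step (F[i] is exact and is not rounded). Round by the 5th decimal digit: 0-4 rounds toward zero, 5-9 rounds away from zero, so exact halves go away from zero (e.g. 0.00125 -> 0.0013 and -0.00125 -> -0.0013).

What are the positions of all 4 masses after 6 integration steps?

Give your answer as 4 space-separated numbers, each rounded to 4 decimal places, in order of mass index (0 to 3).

Step 0: x=[5.0000 12.0000 20.0000 25.0000] v=[-1.0000 0.0000 0.0000 0.0000]
Step 1: x=[5.2500 12.2500 19.2500 25.2500] v=[1.0000 1.0000 -3.0000 1.0000]
Step 2: x=[5.9375 12.5000 18.2500 25.5000] v=[2.7500 1.0000 -4.0000 1.0000]
Step 3: x=[6.7813 12.5469 17.6250 25.4375] v=[3.3750 0.1875 -2.5000 -0.2500]
Step 4: x=[7.3711 12.4219 17.6836 24.9219] v=[2.3593 -0.5000 0.2344 -2.0625]
Step 5: x=[7.3809 12.3496 18.2364 24.0967] v=[0.0390 -0.2891 2.2110 -3.3008]
Step 6: x=[6.7876 12.5069 18.7825 23.3064] v=[-2.3732 0.6290 2.1845 -3.1611]

Answer: 6.7876 12.5069 18.7825 23.3064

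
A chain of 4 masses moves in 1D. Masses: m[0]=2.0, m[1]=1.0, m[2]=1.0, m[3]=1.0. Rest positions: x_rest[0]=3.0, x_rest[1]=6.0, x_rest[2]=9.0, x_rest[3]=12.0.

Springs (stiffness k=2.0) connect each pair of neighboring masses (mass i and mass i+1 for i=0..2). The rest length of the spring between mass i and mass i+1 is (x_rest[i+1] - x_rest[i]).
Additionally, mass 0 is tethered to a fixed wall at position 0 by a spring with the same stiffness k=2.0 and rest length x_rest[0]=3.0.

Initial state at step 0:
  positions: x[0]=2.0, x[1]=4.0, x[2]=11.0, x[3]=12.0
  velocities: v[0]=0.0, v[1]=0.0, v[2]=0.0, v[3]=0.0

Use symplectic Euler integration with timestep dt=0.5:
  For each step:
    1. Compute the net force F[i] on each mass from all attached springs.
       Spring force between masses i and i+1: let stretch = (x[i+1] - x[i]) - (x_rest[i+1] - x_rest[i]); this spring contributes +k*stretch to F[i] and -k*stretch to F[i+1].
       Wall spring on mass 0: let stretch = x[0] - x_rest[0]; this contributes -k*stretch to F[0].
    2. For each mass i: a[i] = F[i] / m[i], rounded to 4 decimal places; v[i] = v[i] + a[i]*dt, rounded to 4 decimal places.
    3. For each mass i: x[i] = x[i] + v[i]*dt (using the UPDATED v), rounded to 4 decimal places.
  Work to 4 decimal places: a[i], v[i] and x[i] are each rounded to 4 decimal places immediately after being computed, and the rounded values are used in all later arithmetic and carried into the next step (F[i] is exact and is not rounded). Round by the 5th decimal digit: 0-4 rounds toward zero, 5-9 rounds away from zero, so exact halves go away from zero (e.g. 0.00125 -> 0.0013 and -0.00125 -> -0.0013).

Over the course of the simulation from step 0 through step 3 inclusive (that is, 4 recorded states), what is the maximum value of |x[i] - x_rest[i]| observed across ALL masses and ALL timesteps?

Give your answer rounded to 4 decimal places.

Answer: 2.2500

Derivation:
Step 0: x=[2.0000 4.0000 11.0000 12.0000] v=[0.0000 0.0000 0.0000 0.0000]
Step 1: x=[2.0000 6.5000 8.0000 13.0000] v=[0.0000 5.0000 -6.0000 2.0000]
Step 2: x=[2.6250 7.5000 6.7500 13.0000] v=[1.2500 2.0000 -2.5000 0.0000]
Step 3: x=[3.8125 5.6875 9.0000 11.3750] v=[2.3750 -3.6250 4.5000 -3.2500]
Max displacement = 2.2500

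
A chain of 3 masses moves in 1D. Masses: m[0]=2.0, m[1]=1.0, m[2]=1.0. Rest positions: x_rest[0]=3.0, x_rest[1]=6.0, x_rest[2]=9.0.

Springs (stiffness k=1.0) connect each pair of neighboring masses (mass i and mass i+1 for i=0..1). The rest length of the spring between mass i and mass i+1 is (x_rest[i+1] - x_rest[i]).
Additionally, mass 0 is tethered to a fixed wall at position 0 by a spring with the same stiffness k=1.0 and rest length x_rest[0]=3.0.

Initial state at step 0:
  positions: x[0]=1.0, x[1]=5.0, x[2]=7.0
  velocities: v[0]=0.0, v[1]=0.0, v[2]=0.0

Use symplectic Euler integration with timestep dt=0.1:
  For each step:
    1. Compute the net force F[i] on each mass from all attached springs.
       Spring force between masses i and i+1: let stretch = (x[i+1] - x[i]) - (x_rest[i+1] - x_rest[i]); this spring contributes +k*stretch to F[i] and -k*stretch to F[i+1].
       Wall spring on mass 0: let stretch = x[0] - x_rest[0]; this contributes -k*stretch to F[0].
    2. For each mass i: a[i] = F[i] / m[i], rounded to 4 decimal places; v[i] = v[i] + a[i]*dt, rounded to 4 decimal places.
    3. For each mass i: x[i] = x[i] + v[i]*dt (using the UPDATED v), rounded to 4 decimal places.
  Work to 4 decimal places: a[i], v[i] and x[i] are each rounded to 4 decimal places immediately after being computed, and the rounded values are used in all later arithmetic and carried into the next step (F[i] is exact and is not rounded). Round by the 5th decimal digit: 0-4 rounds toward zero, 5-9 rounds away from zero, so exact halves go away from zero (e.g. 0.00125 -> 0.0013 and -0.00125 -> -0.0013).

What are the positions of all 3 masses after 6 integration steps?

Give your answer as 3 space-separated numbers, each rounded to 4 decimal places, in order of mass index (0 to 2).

Step 0: x=[1.0000 5.0000 7.0000] v=[0.0000 0.0000 0.0000]
Step 1: x=[1.0150 4.9800 7.0100] v=[0.1500 -0.2000 0.1000]
Step 2: x=[1.0448 4.9407 7.0297] v=[0.2975 -0.3935 0.1970]
Step 3: x=[1.0888 4.8833 7.0585] v=[0.4401 -0.5742 0.2881]
Step 4: x=[1.1463 4.8097 7.0956] v=[0.5754 -0.7361 0.3706]
Step 5: x=[1.2164 4.7223 7.1398] v=[0.7013 -0.8739 0.4420]
Step 6: x=[1.2980 4.6240 7.1898] v=[0.8158 -0.9827 0.5003]

Answer: 1.2980 4.6240 7.1898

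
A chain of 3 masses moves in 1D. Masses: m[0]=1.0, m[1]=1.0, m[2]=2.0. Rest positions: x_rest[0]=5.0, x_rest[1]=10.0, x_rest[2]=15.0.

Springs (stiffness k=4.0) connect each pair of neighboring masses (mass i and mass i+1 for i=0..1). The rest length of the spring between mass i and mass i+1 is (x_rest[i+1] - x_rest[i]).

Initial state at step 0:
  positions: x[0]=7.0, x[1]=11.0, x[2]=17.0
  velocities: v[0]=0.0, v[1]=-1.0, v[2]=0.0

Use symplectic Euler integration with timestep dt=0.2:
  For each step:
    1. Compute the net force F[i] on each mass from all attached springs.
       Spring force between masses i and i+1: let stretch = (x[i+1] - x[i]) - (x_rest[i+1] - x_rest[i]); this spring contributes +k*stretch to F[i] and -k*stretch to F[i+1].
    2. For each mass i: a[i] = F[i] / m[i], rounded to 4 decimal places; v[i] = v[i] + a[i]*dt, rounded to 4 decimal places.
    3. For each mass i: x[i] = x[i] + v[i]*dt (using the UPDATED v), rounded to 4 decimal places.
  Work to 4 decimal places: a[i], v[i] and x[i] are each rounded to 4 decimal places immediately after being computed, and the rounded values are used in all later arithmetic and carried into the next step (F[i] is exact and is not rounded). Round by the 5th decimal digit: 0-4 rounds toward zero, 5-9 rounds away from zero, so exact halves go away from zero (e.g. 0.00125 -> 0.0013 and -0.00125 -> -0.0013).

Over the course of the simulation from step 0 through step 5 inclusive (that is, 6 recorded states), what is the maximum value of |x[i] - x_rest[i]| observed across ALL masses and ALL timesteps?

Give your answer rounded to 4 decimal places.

Step 0: x=[7.0000 11.0000 17.0000] v=[0.0000 -1.0000 0.0000]
Step 1: x=[6.8400 11.1200 16.9200] v=[-0.8000 0.6000 -0.4000]
Step 2: x=[6.5648 11.4832 16.7760] v=[-1.3760 1.8160 -0.7200]
Step 3: x=[6.2765 11.9063 16.6086] v=[-1.4413 2.1155 -0.8371]
Step 4: x=[6.0890 12.1810 16.4650] v=[-0.9375 1.3735 -0.7180]
Step 5: x=[6.0762 12.1664 16.3787] v=[-0.0639 -0.0729 -0.4316]
Max displacement = 2.1810

Answer: 2.1810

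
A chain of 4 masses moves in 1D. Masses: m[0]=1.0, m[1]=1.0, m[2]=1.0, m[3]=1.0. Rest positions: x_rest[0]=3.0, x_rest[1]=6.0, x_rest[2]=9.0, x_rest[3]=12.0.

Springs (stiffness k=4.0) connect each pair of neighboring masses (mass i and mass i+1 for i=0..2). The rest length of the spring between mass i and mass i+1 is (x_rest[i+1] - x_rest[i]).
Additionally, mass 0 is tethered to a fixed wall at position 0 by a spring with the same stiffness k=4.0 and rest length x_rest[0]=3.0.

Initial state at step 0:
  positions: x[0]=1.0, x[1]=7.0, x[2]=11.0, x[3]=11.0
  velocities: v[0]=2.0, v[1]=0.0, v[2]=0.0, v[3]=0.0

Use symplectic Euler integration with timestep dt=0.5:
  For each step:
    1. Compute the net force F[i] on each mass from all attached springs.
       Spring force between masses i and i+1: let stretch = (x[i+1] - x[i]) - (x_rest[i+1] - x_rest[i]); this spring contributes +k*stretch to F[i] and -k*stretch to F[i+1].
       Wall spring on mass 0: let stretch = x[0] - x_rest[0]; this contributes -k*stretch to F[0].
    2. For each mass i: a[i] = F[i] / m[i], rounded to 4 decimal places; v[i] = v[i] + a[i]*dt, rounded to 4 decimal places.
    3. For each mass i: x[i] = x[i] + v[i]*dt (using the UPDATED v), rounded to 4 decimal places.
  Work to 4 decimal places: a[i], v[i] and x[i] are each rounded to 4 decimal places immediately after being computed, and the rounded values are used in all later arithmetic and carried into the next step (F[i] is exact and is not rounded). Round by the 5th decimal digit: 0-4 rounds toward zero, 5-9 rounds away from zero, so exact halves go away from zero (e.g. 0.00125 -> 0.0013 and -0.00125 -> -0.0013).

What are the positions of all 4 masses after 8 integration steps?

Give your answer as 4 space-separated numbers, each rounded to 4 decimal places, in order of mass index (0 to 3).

Step 0: x=[1.0000 7.0000 11.0000 11.0000] v=[2.0000 0.0000 0.0000 0.0000]
Step 1: x=[7.0000 5.0000 7.0000 14.0000] v=[12.0000 -4.0000 -8.0000 6.0000]
Step 2: x=[4.0000 7.0000 8.0000 13.0000] v=[-6.0000 4.0000 2.0000 -2.0000]
Step 3: x=[0.0000 7.0000 13.0000 10.0000] v=[-8.0000 0.0000 10.0000 -6.0000]
Step 4: x=[3.0000 6.0000 9.0000 13.0000] v=[6.0000 -2.0000 -8.0000 6.0000]
Step 5: x=[6.0000 5.0000 6.0000 15.0000] v=[6.0000 -2.0000 -6.0000 4.0000]
Step 6: x=[2.0000 6.0000 11.0000 11.0000] v=[-8.0000 2.0000 10.0000 -8.0000]
Step 7: x=[0.0000 8.0000 11.0000 10.0000] v=[-4.0000 4.0000 0.0000 -2.0000]
Step 8: x=[6.0000 5.0000 7.0000 13.0000] v=[12.0000 -6.0000 -8.0000 6.0000]

Answer: 6.0000 5.0000 7.0000 13.0000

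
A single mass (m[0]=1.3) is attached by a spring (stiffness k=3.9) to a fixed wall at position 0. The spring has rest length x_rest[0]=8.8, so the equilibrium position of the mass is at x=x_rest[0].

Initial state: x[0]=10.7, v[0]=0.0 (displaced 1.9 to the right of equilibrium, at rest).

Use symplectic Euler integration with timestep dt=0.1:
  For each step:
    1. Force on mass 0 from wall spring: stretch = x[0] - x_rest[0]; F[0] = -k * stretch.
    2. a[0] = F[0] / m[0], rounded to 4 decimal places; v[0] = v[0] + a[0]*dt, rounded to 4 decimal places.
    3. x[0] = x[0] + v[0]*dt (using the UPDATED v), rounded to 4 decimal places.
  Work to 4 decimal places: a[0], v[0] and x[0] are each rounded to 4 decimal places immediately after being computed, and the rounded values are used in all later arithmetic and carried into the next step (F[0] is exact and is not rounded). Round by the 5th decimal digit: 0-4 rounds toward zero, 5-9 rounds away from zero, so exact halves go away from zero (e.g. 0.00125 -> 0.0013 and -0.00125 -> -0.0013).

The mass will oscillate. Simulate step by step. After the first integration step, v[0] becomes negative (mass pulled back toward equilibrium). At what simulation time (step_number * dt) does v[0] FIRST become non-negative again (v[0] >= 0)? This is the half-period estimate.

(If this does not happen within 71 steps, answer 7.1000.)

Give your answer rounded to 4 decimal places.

Step 0: x=[10.7000] v=[0.0000]
Step 1: x=[10.6430] v=[-0.5700]
Step 2: x=[10.5307] v=[-1.1229]
Step 3: x=[10.3665] v=[-1.6421]
Step 4: x=[10.1553] v=[-2.1121]
Step 5: x=[9.9034] v=[-2.5187]
Step 6: x=[9.6184] v=[-2.8497]
Step 7: x=[9.3089] v=[-3.0952]
Step 8: x=[8.9841] v=[-3.2479]
Step 9: x=[8.6538] v=[-3.3031]
Step 10: x=[8.3279] v=[-3.2592]
Step 11: x=[8.0161] v=[-3.1176]
Step 12: x=[7.7279] v=[-2.8824]
Step 13: x=[7.4718] v=[-2.5608]
Step 14: x=[7.2556] v=[-2.1623]
Step 15: x=[7.0857] v=[-1.6990]
Step 16: x=[6.9672] v=[-1.1847]
Step 17: x=[6.9037] v=[-0.6349]
Step 18: x=[6.8971] v=[-0.0660]
Step 19: x=[6.9476] v=[0.5049]
First v>=0 after going negative at step 19, time=1.9000

Answer: 1.9000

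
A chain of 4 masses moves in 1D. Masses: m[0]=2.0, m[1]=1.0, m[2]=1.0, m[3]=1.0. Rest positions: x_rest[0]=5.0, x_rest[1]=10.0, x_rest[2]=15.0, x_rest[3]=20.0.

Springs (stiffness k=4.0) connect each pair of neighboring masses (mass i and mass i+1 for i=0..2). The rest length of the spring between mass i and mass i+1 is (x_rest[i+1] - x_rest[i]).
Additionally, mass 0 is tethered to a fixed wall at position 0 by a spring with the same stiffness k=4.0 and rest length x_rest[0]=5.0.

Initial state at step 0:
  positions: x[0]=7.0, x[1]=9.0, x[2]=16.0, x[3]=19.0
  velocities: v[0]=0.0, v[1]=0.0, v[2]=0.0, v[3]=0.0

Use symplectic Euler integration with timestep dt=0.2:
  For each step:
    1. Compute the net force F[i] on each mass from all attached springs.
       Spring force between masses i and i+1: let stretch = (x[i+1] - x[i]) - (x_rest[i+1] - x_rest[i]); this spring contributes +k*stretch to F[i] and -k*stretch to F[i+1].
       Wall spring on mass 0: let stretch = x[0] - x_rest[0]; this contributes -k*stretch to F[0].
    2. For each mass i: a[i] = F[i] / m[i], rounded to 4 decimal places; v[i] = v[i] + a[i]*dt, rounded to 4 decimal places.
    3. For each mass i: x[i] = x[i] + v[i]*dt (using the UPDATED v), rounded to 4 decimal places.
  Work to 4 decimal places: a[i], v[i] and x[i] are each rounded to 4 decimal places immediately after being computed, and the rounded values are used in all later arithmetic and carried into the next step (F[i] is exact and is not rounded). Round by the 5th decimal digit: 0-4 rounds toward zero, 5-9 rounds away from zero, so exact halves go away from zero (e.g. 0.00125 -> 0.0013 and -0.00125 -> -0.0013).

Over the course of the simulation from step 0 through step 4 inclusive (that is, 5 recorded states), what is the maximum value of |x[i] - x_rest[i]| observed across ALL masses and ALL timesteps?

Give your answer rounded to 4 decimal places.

Answer: 2.0711

Derivation:
Step 0: x=[7.0000 9.0000 16.0000 19.0000] v=[0.0000 0.0000 0.0000 0.0000]
Step 1: x=[6.6000 9.8000 15.3600 19.3200] v=[-2.0000 4.0000 -3.2000 1.6000]
Step 2: x=[5.9280 10.9776 14.4640 19.8064] v=[-3.3600 5.8880 -4.4800 2.4320]
Step 3: x=[5.1857 11.9051 13.8650 20.2380] v=[-3.7114 4.6374 -2.9952 2.1581]
Step 4: x=[4.5661 12.0711 13.9721 20.4499] v=[-3.0979 0.8298 0.5353 1.0597]
Max displacement = 2.0711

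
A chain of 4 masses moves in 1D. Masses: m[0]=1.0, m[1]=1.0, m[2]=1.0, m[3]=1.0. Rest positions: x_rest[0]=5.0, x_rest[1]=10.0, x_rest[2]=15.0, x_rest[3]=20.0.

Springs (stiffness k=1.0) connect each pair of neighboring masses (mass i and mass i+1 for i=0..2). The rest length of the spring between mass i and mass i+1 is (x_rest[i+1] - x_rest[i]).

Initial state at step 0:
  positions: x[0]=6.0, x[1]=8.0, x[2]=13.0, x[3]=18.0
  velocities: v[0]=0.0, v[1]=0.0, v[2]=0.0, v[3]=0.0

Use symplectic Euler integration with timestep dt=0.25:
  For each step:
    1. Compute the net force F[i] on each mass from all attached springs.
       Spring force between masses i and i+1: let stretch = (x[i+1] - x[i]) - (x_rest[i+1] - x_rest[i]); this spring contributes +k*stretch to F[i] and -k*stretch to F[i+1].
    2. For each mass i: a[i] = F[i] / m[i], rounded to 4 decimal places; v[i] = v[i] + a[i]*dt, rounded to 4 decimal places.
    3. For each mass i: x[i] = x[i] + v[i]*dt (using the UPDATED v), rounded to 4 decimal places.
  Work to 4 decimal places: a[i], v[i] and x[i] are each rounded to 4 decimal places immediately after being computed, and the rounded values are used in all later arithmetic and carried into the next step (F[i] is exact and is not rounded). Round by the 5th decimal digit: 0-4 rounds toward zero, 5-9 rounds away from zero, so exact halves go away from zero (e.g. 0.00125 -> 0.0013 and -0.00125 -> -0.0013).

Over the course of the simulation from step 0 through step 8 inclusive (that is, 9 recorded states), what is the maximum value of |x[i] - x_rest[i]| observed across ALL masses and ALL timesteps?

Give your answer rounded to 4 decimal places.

Answer: 2.2351

Derivation:
Step 0: x=[6.0000 8.0000 13.0000 18.0000] v=[0.0000 0.0000 0.0000 0.0000]
Step 1: x=[5.8125 8.1875 13.0000 18.0000] v=[-0.7500 0.7500 0.0000 0.0000]
Step 2: x=[5.4609 8.5274 13.0117 18.0000] v=[-1.4063 1.3594 0.0469 0.0000]
Step 3: x=[4.9885 8.9559 13.0549 18.0007] v=[-1.8897 1.7139 0.1729 0.0029]
Step 4: x=[4.4515 9.3926 13.1511 18.0048] v=[-2.1479 1.7468 0.3846 0.0165]
Step 5: x=[3.9109 9.7554 13.3157 18.0181] v=[-2.1626 1.4512 0.6584 0.0531]
Step 6: x=[3.4230 9.9755 13.5517 18.0500] v=[-1.9515 0.8802 0.9439 0.1275]
Step 7: x=[3.0322 10.0095 13.8453 18.1132] v=[-1.5634 0.1361 1.1744 0.2529]
Step 8: x=[2.7649 9.8472 14.1659 18.2222] v=[-1.0691 -0.6493 1.2824 0.4359]
Max displacement = 2.2351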